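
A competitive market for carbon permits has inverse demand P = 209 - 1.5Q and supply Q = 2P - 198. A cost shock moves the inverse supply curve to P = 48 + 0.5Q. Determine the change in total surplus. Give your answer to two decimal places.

3455.25

Rewriting supply in inverse form: P = 99 + 0.5Q.
Initial equilibrium: Q_0 = 55, P_0 = 126.5; CS_0 = (1/2)(55)(82.5) = 2268.75, PS_0 = (1/2)(55)(27.5) = 756.25.
New equilibrium: 209 - 1.5Q = 48 + 0.5Q gives Q_1 = 80.5, P_1 = 88.25; CS_1 = 4860.1875, PS_1 = 1620.0625.
Change in total surplus = (4860.1875 + 1620.0625) - (2268.75 + 756.25) = 3455.25.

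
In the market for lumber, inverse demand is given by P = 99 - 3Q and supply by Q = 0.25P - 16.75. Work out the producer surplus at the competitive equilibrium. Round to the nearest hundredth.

41.80

Rewriting supply in inverse form: P = 67 + 4Q.
Setting demand equal to supply, 32 = 7Q, so Q* = 4.5714 and P* = 85.2857.
The supply curve's price intercept is 67, so PS = (1/2)(Q*)(P* - 67) = (1/2)(4.5714)(18.2857) = 41.7959.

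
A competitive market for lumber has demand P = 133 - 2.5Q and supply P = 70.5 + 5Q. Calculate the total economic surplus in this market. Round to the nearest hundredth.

Setting demand equal to supply, 62.5 = 7.5Q, so Q* = 8.3333 and P* = 112.1667.
Total surplus is the full triangle between the curves from 0 to Q*: (1/2)(8.3333)(133 - 70.5) = 260.4167.

260.42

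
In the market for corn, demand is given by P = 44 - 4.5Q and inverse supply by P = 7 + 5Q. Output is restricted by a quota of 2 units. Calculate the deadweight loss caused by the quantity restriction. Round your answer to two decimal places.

17.05

Without the quota, 44 - 4.5Q = 7 + 5Q gives Q* = 3.8947.
At Q = 2 the demand price is 44 - 4.5(2) = 35 and the supply price is 7 + 5(2) = 17.
Deadweight loss is the triangle between the curves from 2 to 3.8947: (1/2)(35 - 17)(3.8947 - 2) = 17.0526.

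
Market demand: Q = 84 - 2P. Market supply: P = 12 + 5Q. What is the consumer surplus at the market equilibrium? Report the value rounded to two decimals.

7.44

Rewriting demand in inverse form: P = 42 - 0.5Q.
Equilibrium: 42 - 0.5Q = 12 + 5Q, so Q* = 5.4545 and P* = 39.2727.
Consumer surplus is the triangle under demand above P*: (1/2)(5.4545)(42 - 39.2727) = (1/2)(5.4545)(2.7273) = 7.438.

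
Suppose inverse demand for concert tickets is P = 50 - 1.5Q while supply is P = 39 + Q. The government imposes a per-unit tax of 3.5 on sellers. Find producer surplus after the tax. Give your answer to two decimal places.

4.50

Without the tax, 50 - 1.5Q = 39 + Q so Q* = 4.4 and P* = 43.4.
With the tax, sellers need 3.5 more per unit: 50 - 1.5Q = 39 + Q + 3.5, so Q_t = 3. Buyers pay P_b = 45.5; sellers receive P_s = P_b - 3.5 = 42.
Producer surplus is the triangle above supply below P_s: (1/2)(3)(42 - 39) = 4.5.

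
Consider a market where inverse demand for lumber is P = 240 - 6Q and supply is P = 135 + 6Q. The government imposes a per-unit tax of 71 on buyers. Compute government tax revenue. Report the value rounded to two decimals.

Without the tax, 240 - 6Q = 135 + 6Q so Q* = 8.75 and P* = 187.5.
With the tax, buyers' net willingness to pay falls by 71: (240 - 71) - 6Q = 135 + 6Q, so Q_t = 2.8333. Buyers pay P_b = 223; sellers receive P_s = P_b - 71 = 152.
Tax revenue = t x Q_t = 71 x 2.8333 = 201.1667.

201.17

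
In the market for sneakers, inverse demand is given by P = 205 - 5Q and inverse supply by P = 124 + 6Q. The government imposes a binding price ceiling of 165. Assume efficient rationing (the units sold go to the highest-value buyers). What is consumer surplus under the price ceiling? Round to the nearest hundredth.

156.60

Free-market equilibrium: 205 - 5Q = 124 + 6Q gives Q* = 7.3636, P* = 168.1818.
At P = 165, sellers supply (165 - 124)/6 = 6.8333 while buyers want more, so the quantity traded is 6.8333 at price 165.
The demand price at Q = 6.8333 is 170.8333. CS is the trapezoid between demand and 165 over [0, 6.8333]: (1/2)[(205 - 165) + (170.8333 - 165)](6.8333) = 156.5972.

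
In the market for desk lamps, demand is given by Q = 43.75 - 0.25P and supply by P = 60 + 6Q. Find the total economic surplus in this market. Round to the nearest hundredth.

661.25

Rewriting demand in inverse form: P = 175 - 4Q.
Equilibrium: 175 - 4Q = 60 + 6Q, so Q* = 11.5 and P* = 129.
CS = (1/2)(11.5)(46) = 264.5 and PS = (1/2)(11.5)(69) = 396.75, so total surplus = 661.25.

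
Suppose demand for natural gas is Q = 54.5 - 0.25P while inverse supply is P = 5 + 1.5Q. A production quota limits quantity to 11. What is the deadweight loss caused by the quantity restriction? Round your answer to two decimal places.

2114.20

Rewriting demand in inverse form: P = 218 - 4Q.
Without the quota, 218 - 4Q = 5 + 1.5Q gives Q* = 38.7273.
At Q = 11 the demand price is 218 - 4(11) = 174 and the supply price is 5 + 1.5(11) = 21.5.
Deadweight loss is the triangle between the curves from 11 to 38.7273: (1/2)(174 - 21.5)(38.7273 - 11) = 2114.2045.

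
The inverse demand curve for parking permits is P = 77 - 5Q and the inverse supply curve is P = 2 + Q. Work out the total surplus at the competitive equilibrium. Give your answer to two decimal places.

Set 77 - 5Q = 2 + Q, which gives 75 = 6Q, so Q* = 12.5 and P* = 77 - 5(12.5) = 14.5.
CS = (1/2)(12.5)(62.5) = 390.625 and PS = (1/2)(12.5)(12.5) = 78.125, so total surplus = 468.75.

468.75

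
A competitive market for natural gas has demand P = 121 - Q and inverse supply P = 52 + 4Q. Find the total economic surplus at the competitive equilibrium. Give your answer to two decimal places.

Set 121 - Q = 52 + 4Q, which gives 69 = 5Q, so Q* = 13.8 and P* = 121 - (13.8) = 107.2.
CS = (1/2)(13.8)(13.8) = 95.22 and PS = (1/2)(13.8)(55.2) = 380.88, so total surplus = 476.1.

476.10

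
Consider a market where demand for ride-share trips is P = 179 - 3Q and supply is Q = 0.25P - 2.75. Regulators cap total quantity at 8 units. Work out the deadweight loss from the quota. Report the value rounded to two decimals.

896.00

Rewriting supply in inverse form: P = 11 + 4Q.
Without the quota, 179 - 3Q = 11 + 4Q gives Q* = 24.
At Q = 8 the demand price is 179 - 3(8) = 155 and the supply price is 11 + 4(8) = 43.
DWL = (1/2)(gap between curves at 8) x (Q* - 8) = (1/2)(112)(16) = 896.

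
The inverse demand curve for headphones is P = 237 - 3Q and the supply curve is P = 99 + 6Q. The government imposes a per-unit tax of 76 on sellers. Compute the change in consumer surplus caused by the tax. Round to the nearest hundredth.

-281.48

Without the tax, 237 - 3Q = 99 + 6Q so Q* = 15.3333 and P* = 191.
A tax on sellers shifts supply up by 76: 237 - 3Q = 99 + 6Q + 76, so Q_t = 6.8889. Buyers pay P_b = 216.3333; sellers receive P_s = P_b - 76 = 140.3333.
CS falls from (1/2)(15.3333)(46) = 352.6667 to (1/2)(6.8889)(20.6667) = 71.1852, a change of -281.4815.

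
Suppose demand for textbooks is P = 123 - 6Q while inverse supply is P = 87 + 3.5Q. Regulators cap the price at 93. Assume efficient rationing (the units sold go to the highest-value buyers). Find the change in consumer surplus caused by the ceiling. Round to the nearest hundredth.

Without the control, 123 - 6Q = 87 + 3.5Q so Q* = 3.7895 and P* = 100.2632.
At the ceiling price 93, quantity supplied is (93 - 87)/3.5 = 1.7143; supply is the short side, so Q = 1.7143 trades at P = 93.
CS goes from (1/2)(3.7895)(22.7368) = 43.0803 to 42.6122 (computed as (123 - 93)(1.7143) - (1/2)(6)(1.7143)^2), a change of -0.4681.

-0.47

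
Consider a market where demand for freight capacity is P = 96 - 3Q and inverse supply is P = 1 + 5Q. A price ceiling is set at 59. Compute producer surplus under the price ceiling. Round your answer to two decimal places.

336.40

Without the control, 96 - 3Q = 1 + 5Q so Q* = 11.875 and P* = 60.375.
At P = 59, sellers supply (59 - 1)/5 = 11.6 while buyers want more, so the quantity traded is 11.6 at price 59.
PS is the triangle above supply below 59: (1/2)(11.6)(59 - 1) = 336.4.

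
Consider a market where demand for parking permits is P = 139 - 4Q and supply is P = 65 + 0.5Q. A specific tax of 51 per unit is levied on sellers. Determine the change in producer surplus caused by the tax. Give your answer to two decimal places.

-61.07

Pre-tax equilibrium: 139 - 4Q = 65 + 0.5Q gives Q* = 16.4444, P* = 73.2222.
A tax on sellers shifts supply up by 51: 139 - 4Q = 65 + 0.5Q + 51, so Q_t = 5.1111. Buyers pay P_b = 118.5556; sellers receive P_s = P_b - 51 = 67.5556.
PS falls from (1/2)(16.4444)(8.2222) = 67.6049 to (1/2)(5.1111)(2.5556) = 6.5309, a change of -61.0741.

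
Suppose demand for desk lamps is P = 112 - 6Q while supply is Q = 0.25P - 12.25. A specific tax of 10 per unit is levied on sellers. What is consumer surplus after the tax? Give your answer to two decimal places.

Rewriting supply in inverse form: P = 49 + 4Q.
Pre-tax equilibrium: 112 - 6Q = 49 + 4Q gives Q* = 6.3, P* = 74.2.
With the tax, sellers need 10 more per unit: 112 - 6Q = 49 + 4Q + 10, so Q_t = 5.3. Buyers pay P_b = 80.2; sellers receive P_s = P_b - 10 = 70.2.
Consumer surplus is the triangle under demand above P_b: (1/2)(5.3)(112 - 80.2) = 84.27.

84.27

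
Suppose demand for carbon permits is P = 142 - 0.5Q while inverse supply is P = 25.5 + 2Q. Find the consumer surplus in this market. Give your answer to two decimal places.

542.89

Equilibrium: 142 - 0.5Q = 25.5 + 2Q, so Q* = 46.6 and P* = 118.7.
CS is the area between the demand curve and P* from 0 to Q*: (1/2)(46.6)(23.3) = 542.89.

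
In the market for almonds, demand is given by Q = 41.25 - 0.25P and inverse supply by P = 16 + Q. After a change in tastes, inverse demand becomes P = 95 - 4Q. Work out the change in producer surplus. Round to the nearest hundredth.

Rewriting demand in inverse form: P = 165 - 4Q.
Initial equilibrium: Q_0 = 29.8, P_0 = 45.8; CS_0 = (1/2)(29.8)(119.2) = 1776.08, PS_0 = (1/2)(29.8)(29.8) = 444.02.
New equilibrium: 95 - 4Q = 16 + Q gives Q_1 = 15.8, P_1 = 31.8; CS_1 = 499.28, PS_1 = 124.82.
Change in producer surplus = 124.82 - 444.02 = -319.2.

-319.20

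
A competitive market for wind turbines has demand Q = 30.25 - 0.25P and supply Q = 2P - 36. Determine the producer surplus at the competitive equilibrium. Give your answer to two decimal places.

Rewriting demand in inverse form: P = 121 - 4Q.
Rewriting supply in inverse form: P = 18 + 0.5Q.
Equilibrium: 121 - 4Q = 18 + 0.5Q, so Q* = 22.8889 and P* = 29.4444.
PS is the area between P* and the supply curve from 0 to Q*: (1/2)(22.8889)(11.4444) = 130.9753.

130.98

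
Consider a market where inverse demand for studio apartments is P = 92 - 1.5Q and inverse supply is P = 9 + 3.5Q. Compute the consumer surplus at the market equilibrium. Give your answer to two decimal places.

Setting demand equal to supply, 83 = 5Q, so Q* = 16.6 and P* = 67.1.
Consumer surplus is the triangle under demand above P*: (1/2)(16.6)(92 - 67.1) = (1/2)(16.6)(24.9) = 206.67.

206.67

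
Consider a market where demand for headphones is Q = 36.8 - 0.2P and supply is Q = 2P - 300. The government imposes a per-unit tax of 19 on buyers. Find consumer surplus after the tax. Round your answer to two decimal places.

Rewriting demand in inverse form: P = 184 - 5Q.
Rewriting supply in inverse form: P = 150 + 0.5Q.
Without the tax, 184 - 5Q = 150 + 0.5Q so Q* = 6.1818 and P* = 153.0909.
With the tax, buyers' net willingness to pay falls by 19: (184 - 19) - 5Q = 150 + 0.5Q, so Q_t = 2.7273. Buyers pay P_b = 170.3636; sellers receive P_s = P_b - 19 = 151.3636.
CS = (1/2)(Q_t)(184 - P_b) = (1/2)(2.7273)(13.6364) = 18.595.

18.60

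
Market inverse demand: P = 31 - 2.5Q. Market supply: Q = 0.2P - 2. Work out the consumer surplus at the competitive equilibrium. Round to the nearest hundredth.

9.80

Rewriting supply in inverse form: P = 10 + 5Q.
Setting demand equal to supply, 21 = 7.5Q, so Q* = 2.8 and P* = 24.
Consumer surplus is the triangle under demand above P*: (1/2)(2.8)(31 - 24) = (1/2)(2.8)(7) = 9.8.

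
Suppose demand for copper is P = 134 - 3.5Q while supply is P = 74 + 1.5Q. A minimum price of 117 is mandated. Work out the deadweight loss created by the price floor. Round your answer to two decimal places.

Without the control, 134 - 3.5Q = 74 + 1.5Q so Q* = 12 and P* = 92.
At the floor price 117, quantity demanded is (134 - 117)/3.5 = 4.8571; demand is the short side, so Q = 4.8571 trades at P = 117.
At Q = 4.8571 the demand price is 117 and the supply price is 81.2857. Deadweight loss is the triangle between the curves from 4.8571 to 12: (1/2)(117 - 81.2857)(12 - 4.8571) = 127.551.

127.55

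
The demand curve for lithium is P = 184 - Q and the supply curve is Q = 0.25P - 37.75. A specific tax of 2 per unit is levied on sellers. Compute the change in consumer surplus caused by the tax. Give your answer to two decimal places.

Rewriting supply in inverse form: P = 151 + 4Q.
Pre-tax equilibrium: 184 - Q = 151 + 4Q gives Q* = 6.6, P* = 177.4.
A tax on sellers shifts supply up by 2: 184 - Q = 151 + 4Q + 2, so Q_t = 6.2. Buyers pay P_b = 177.8; sellers receive P_s = P_b - 2 = 175.8.
Consumers lose the trapezoid between P* and P_b out to Q_t plus the triangle from Q_t to Q*: change in CS = 19.22 - 21.78 = -2.56.

-2.56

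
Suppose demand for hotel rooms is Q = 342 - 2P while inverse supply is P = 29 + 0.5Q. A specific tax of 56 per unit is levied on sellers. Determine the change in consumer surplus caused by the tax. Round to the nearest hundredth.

Rewriting demand in inverse form: P = 171 - 0.5Q.
Pre-tax equilibrium: 171 - 0.5Q = 29 + 0.5Q gives Q* = 142, P* = 100.
With the tax, sellers need 56 more per unit: 171 - 0.5Q = 29 + 0.5Q + 56, so Q_t = 86. Buyers pay P_b = 128; sellers receive P_s = P_b - 56 = 72.
CS falls from (1/2)(142)(71) = 5041 to (1/2)(86)(43) = 1849, a change of -3192.

-3192.00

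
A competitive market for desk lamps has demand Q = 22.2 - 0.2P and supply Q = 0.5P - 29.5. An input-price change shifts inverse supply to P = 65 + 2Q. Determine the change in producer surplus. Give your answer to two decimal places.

-12.00

Rewriting demand in inverse form: P = 111 - 5Q.
Rewriting supply in inverse form: P = 59 + 2Q.
Initial equilibrium: Q_0 = 7.4286, P_0 = 73.8571; CS_0 = (1/2)(7.4286)(37.1429) = 137.9592, PS_0 = (1/2)(7.4286)(14.8571) = 55.1837.
New equilibrium: 111 - 5Q = 65 + 2Q gives Q_1 = 6.5714, P_1 = 78.1429; CS_1 = 107.9592, PS_1 = 43.1837.
Change in producer surplus = 43.1837 - 55.1837 = -12.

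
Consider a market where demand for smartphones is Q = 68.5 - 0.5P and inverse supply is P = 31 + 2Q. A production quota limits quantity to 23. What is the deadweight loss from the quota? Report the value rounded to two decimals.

Rewriting demand in inverse form: P = 137 - 2Q.
Without the quota, 137 - 2Q = 31 + 2Q gives Q* = 26.5.
At Q = 23 the demand price is 137 - 2(23) = 91 and the supply price is 31 + 2(23) = 77.
Deadweight loss is the triangle between the curves from 23 to 26.5: (1/2)(91 - 77)(26.5 - 23) = 24.5.

24.50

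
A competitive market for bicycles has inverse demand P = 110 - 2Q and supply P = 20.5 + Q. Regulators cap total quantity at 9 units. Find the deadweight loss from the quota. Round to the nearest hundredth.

651.04

Unrestricted equilibrium: Q* = (110 - 20.5)/(2 + 1) = 29.8333.
At Q = 9 the demand price is 110 - 2(9) = 92 and the supply price is 20.5 + (9) = 29.5.
DWL = (1/2)(gap between curves at 9) x (Q* - 9) = (1/2)(62.5)(20.8333) = 651.0417.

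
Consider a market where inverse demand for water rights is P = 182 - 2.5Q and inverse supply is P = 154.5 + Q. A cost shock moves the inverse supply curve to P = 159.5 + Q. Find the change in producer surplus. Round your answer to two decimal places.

-10.20

Initial equilibrium: Q_0 = 7.8571, P_0 = 162.3571; CS_0 = (1/2)(7.8571)(19.6429) = 77.1684, PS_0 = (1/2)(7.8571)(7.8571) = 30.8673.
New equilibrium: 182 - 2.5Q = 159.5 + Q gives Q_1 = 6.4286, P_1 = 165.9286; CS_1 = 51.6582, PS_1 = 20.6633.
Change in producer surplus = 20.6633 - 30.8673 = -10.2041.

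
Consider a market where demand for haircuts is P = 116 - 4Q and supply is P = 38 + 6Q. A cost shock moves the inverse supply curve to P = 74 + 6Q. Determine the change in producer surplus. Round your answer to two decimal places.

Initial equilibrium: Q_0 = 7.8, P_0 = 84.8; CS_0 = (1/2)(7.8)(31.2) = 121.68, PS_0 = (1/2)(7.8)(46.8) = 182.52.
New equilibrium: 116 - 4Q = 74 + 6Q gives Q_1 = 4.2, P_1 = 99.2; CS_1 = 35.28, PS_1 = 52.92.
Change in producer surplus = 52.92 - 182.52 = -129.6.

-129.60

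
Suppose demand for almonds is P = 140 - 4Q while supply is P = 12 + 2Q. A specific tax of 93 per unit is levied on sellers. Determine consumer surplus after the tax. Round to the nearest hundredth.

68.06

Without the tax, 140 - 4Q = 12 + 2Q so Q* = 21.3333 and P* = 54.6667.
A tax on sellers shifts supply up by 93: 140 - 4Q = 12 + 2Q + 93, so Q_t = 5.8333. Buyers pay P_b = 116.6667; sellers receive P_s = P_b - 93 = 23.6667.
Consumer surplus is the triangle under demand above P_b: (1/2)(5.8333)(140 - 116.6667) = 68.0556.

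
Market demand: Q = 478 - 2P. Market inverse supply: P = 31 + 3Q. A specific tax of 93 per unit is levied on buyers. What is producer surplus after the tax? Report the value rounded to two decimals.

Rewriting demand in inverse form: P = 239 - 0.5Q.
Without the tax, 239 - 0.5Q = 31 + 3Q so Q* = 59.4286 and P* = 209.2857.
With the tax, buyers' net willingness to pay falls by 93: (239 - 93) - 0.5Q = 31 + 3Q, so Q_t = 32.8571. Buyers pay P_b = 222.5714; sellers receive P_s = P_b - 93 = 129.5714.
PS = (1/2)(Q_t)(P_s - 31) = (1/2)(32.8571)(98.5714) = 1619.3878.

1619.39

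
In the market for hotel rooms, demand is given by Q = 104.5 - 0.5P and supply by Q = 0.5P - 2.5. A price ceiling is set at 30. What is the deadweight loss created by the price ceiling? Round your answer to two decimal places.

2964.50

Rewriting demand in inverse form: P = 209 - 2Q.
Rewriting supply in inverse form: P = 5 + 2Q.
Without the control, 209 - 2Q = 5 + 2Q so Q* = 51 and P* = 107.
At the ceiling price 30, quantity supplied is (30 - 5)/2 = 12.5; supply is the short side, so Q = 12.5 trades at P = 30.
At Q = 12.5 the demand price is 184 and the supply price is 30. Deadweight loss is the triangle between the curves from 12.5 to 51: (1/2)(184 - 30)(51 - 12.5) = 2964.5.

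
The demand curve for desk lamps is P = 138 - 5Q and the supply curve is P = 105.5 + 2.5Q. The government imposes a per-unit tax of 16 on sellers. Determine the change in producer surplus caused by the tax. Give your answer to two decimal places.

Without the tax, 138 - 5Q = 105.5 + 2.5Q so Q* = 4.3333 and P* = 116.3333.
A tax on sellers shifts supply up by 16: 138 - 5Q = 105.5 + 2.5Q + 16, so Q_t = 2.2. Buyers pay P_b = 127; sellers receive P_s = P_b - 16 = 111.
Producers lose the trapezoid between P_s and P* out to Q_t plus the triangle from Q_t to Q*: change in PS = 6.05 - 23.4722 = -17.4222.

-17.42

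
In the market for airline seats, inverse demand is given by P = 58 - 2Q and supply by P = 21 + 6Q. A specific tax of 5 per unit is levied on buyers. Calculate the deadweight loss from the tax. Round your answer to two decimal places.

1.56

Pre-tax equilibrium: 58 - 2Q = 21 + 6Q gives Q* = 4.625, P* = 48.75.
With the tax, buyers' net willingness to pay falls by 5: (58 - 5) - 2Q = 21 + 6Q, so Q_t = 4. Buyers pay P_b = 50; sellers receive P_s = P_b - 5 = 45.
Deadweight loss is the triangle between the curves from Q_t to Q*: (1/2)(4.625 - 4)(5) = 1.5625.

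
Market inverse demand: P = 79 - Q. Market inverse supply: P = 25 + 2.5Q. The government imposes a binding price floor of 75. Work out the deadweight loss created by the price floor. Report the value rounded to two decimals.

228.57

Free-market equilibrium: 79 - Q = 25 + 2.5Q gives Q* = 15.4286, P* = 63.5714.
At the floor price 75, quantity demanded is (79 - 75)/1 = 4; demand is the short side, so Q = 4 trades at P = 75.
At Q = 4 the demand price is 75 and the supply price is 35. Deadweight loss is the triangle between the curves from 4 to 15.4286: (1/2)(75 - 35)(15.4286 - 4) = 228.5714.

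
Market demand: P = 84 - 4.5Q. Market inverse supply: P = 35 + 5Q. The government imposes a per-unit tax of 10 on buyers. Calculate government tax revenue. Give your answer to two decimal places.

41.05

Pre-tax equilibrium: 84 - 4.5Q = 35 + 5Q gives Q* = 5.1579, P* = 60.7895.
A tax on buyers shifts demand down by 10: (84 - 10) - 4.5Q = 35 + 5Q, so Q_t = 4.1053. Buyers pay P_b = 65.5263; sellers receive P_s = P_b - 10 = 55.5263.
Tax revenue = t x Q_t = 10 x 4.1053 = 41.0526.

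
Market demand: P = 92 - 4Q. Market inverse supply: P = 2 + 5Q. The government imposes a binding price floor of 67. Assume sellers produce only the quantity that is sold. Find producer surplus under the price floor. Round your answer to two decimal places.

Free-market equilibrium: 92 - 4Q = 2 + 5Q gives Q* = 10, P* = 52.
At the floor price 67, quantity demanded is (92 - 67)/4 = 6.25; demand is the short side, so Q = 6.25 trades at P = 67.
The supply price at Q = 6.25 is 33.25. PS is the trapezoid between 67 and supply over [0, 6.25]: (1/2)[(67 - 2) + (67 - 33.25)](6.25) = 308.5938.

308.59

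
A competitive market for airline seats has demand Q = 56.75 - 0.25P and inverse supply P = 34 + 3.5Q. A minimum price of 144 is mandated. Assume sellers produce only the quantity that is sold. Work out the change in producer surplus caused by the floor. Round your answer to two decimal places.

Rewriting demand in inverse form: P = 227 - 4Q.
Without the control, 227 - 4Q = 34 + 3.5Q so Q* = 25.7333 and P* = 124.0667.
At the floor price 144, quantity demanded is (227 - 144)/4 = 20.75; demand is the short side, so Q = 20.75 trades at P = 144.
PS goes from (1/2)(25.7333)(90.0667) = 1158.8578 to 1529.0156 (computed as (144 - 34)(20.75) - (1/2)(3.5)(20.75)^2), a change of 370.1578.

370.16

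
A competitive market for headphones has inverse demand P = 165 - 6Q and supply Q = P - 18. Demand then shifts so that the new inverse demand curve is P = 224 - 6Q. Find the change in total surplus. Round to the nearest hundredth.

1487.64

Rewriting supply in inverse form: P = 18 + Q.
Initial equilibrium: Q_0 = 21, P_0 = 39; CS_0 = (1/2)(21)(126) = 1323, PS_0 = (1/2)(21)(21) = 220.5.
New equilibrium: 224 - 6Q = 18 + Q gives Q_1 = 29.4286, P_1 = 47.4286; CS_1 = 2598.1224, PS_1 = 433.0204.
Change in total surplus = (2598.1224 + 433.0204) - (1323 + 220.5) = 1487.6429.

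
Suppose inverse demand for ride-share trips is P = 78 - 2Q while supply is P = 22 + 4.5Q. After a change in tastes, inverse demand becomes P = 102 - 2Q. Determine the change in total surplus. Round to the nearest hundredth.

Initial equilibrium: Q_0 = 8.6154, P_0 = 60.7692; CS_0 = (1/2)(8.6154)(17.2308) = 74.2249, PS_0 = (1/2)(8.6154)(38.7692) = 167.0059.
New equilibrium: 102 - 2Q = 22 + 4.5Q gives Q_1 = 12.3077, P_1 = 77.3846; CS_1 = 151.4793, PS_1 = 340.8284.
Change in total surplus = (151.4793 + 340.8284) - (74.2249 + 167.0059) = 251.0769.

251.08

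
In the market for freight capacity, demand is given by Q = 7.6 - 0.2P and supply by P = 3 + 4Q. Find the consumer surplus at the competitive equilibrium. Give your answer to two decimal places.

Rewriting demand in inverse form: P = 38 - 5Q.
Setting demand equal to supply, 35 = 9Q, so Q* = 3.8889 and P* = 18.5556.
CS is the area between the demand curve and P* from 0 to Q*: (1/2)(3.8889)(19.4444) = 37.8086.

37.81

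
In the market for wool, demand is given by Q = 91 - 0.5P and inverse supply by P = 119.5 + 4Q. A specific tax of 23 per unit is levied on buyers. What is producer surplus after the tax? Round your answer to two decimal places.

86.68

Rewriting demand in inverse form: P = 182 - 2Q.
Without the tax, 182 - 2Q = 119.5 + 4Q so Q* = 10.4167 and P* = 161.1667.
A tax on buyers shifts demand down by 23: (182 - 23) - 2Q = 119.5 + 4Q, so Q_t = 6.5833. Buyers pay P_b = 168.8333; sellers receive P_s = P_b - 23 = 145.8333.
Producer surplus is the triangle above supply below P_s: (1/2)(6.5833)(145.8333 - 119.5) = 86.6806.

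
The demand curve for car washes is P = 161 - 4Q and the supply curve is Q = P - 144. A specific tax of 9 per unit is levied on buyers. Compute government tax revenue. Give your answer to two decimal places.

14.40

Rewriting supply in inverse form: P = 144 + Q.
Pre-tax equilibrium: 161 - 4Q = 144 + Q gives Q* = 3.4, P* = 147.4.
A tax on buyers shifts demand down by 9: (161 - 9) - 4Q = 144 + Q, so Q_t = 1.6. Buyers pay P_b = 154.6; sellers receive P_s = P_b - 9 = 145.6.
Revenue is the tax times quantity traded: 9 x 1.6 = 14.4.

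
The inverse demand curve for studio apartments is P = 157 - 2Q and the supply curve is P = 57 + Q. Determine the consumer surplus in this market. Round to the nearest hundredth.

Setting demand equal to supply, 100 = 3Q, so Q* = 33.3333 and P* = 90.3333.
CS is the area between the demand curve and P* from 0 to Q*: (1/2)(33.3333)(66.6667) = 1111.1111.

1111.11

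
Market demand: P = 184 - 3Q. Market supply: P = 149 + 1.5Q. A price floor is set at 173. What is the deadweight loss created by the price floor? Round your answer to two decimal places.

Free-market equilibrium: 184 - 3Q = 149 + 1.5Q gives Q* = 7.7778, P* = 160.6667.
At the floor price 173, quantity demanded is (184 - 173)/3 = 3.6667; demand is the short side, so Q = 3.6667 trades at P = 173.
At Q = 3.6667 the demand price is 173 and the supply price is 154.5. Deadweight loss is the triangle between the curves from 3.6667 to 7.7778: (1/2)(173 - 154.5)(7.7778 - 3.6667) = 38.0278.

38.03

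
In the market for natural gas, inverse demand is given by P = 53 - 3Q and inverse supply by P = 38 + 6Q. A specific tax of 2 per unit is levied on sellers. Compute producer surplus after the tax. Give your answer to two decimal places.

6.26

Pre-tax equilibrium: 53 - 3Q = 38 + 6Q gives Q* = 1.6667, P* = 48.
With the tax, sellers need 2 more per unit: 53 - 3Q = 38 + 6Q + 2, so Q_t = 1.4444. Buyers pay P_b = 48.6667; sellers receive P_s = P_b - 2 = 46.6667.
Producer surplus is the triangle above supply below P_s: (1/2)(1.4444)(46.6667 - 38) = 6.2593.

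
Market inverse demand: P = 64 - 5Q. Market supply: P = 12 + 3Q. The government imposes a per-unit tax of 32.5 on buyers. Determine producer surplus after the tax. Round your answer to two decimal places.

Without the tax, 64 - 5Q = 12 + 3Q so Q* = 6.5 and P* = 31.5.
With the tax, buyers' net willingness to pay falls by 32.5: (64 - 32.5) - 5Q = 12 + 3Q, so Q_t = 2.4375. Buyers pay P_b = 51.8125; sellers receive P_s = P_b - 32.5 = 19.3125.
PS = (1/2)(Q_t)(P_s - 12) = (1/2)(2.4375)(7.3125) = 8.9121.

8.91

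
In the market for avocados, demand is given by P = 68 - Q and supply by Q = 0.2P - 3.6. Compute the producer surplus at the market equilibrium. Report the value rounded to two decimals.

Rewriting supply in inverse form: P = 18 + 5Q.
Set 68 - Q = 18 + 5Q, which gives 50 = 6Q, so Q* = 8.3333 and P* = 68 - (8.3333) = 59.6667.
Producer surplus is the triangle above supply below P*: (1/2)(8.3333)(59.6667 - 18) = (1/2)(8.3333)(41.6667) = 173.6111.

173.61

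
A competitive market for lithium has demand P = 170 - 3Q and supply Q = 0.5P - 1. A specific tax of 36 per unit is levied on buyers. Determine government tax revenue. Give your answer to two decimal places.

Rewriting supply in inverse form: P = 2 + 2Q.
Without the tax, 170 - 3Q = 2 + 2Q so Q* = 33.6 and P* = 69.2.
A tax on buyers shifts demand down by 36: (170 - 36) - 3Q = 2 + 2Q, so Q_t = 26.4. Buyers pay P_b = 90.8; sellers receive P_s = P_b - 36 = 54.8.
Revenue is the tax times quantity traded: 36 x 26.4 = 950.4.

950.40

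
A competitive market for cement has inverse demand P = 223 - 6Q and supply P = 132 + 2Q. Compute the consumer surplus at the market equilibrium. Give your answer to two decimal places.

Set 223 - 6Q = 132 + 2Q, which gives 91 = 8Q, so Q* = 11.375 and P* = 223 - 6(11.375) = 154.75.
CS is the area between the demand curve and P* from 0 to Q*: (1/2)(11.375)(68.25) = 388.1719.

388.17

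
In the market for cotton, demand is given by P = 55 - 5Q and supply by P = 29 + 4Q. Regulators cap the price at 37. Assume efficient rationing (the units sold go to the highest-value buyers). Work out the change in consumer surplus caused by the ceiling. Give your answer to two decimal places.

Without the control, 55 - 5Q = 29 + 4Q so Q* = 2.8889 and P* = 40.5556.
At P = 37, sellers supply (37 - 29)/4 = 2 while buyers want more, so the quantity traded is 2 at price 37.
CS goes from (1/2)(2.8889)(14.4444) = 20.8642 to 26 (computed as (55 - 37)(2) - (1/2)(5)(2)^2), a change of 5.1358.

5.14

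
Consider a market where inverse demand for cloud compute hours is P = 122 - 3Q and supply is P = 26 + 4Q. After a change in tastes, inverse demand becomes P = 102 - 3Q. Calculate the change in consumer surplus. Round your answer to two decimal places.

Initial equilibrium: Q_0 = 13.7143, P_0 = 80.8571; CS_0 = (1/2)(13.7143)(41.1429) = 282.1224, PS_0 = (1/2)(13.7143)(54.8571) = 376.1633.
New equilibrium: 102 - 3Q = 26 + 4Q gives Q_1 = 10.8571, P_1 = 69.4286; CS_1 = 176.8163, PS_1 = 235.7551.
Change in consumer surplus = 176.8163 - 282.1224 = -105.3061.

-105.31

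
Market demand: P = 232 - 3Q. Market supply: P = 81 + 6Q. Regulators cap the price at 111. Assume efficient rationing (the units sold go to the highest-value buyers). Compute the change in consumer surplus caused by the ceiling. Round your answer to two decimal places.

Without the control, 232 - 3Q = 81 + 6Q so Q* = 16.7778 and P* = 181.6667.
At P = 111, sellers supply (111 - 81)/6 = 5 while buyers want more, so the quantity traded is 5 at price 111.
CS goes from (1/2)(16.7778)(50.3333) = 422.2407 to 567.5 (computed as (232 - 111)(5) - (1/2)(3)(5)^2), a change of 145.2593.

145.26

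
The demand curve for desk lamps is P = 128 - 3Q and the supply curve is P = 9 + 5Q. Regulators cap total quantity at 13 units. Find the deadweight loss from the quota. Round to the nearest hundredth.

Unrestricted equilibrium: Q* = (128 - 9)/(3 + 5) = 14.875.
At Q = 13 the demand price is 128 - 3(13) = 89 and the supply price is 9 + 5(13) = 74.
DWL = (1/2)(gap between curves at 13) x (Q* - 13) = (1/2)(15)(1.875) = 14.0625.

14.06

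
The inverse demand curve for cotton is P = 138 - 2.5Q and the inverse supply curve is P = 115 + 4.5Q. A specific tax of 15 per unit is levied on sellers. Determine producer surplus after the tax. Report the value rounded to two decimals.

2.94

Without the tax, 138 - 2.5Q = 115 + 4.5Q so Q* = 3.2857 and P* = 129.7857.
A tax on sellers shifts supply up by 15: 138 - 2.5Q = 115 + 4.5Q + 15, so Q_t = 1.1429. Buyers pay P_b = 135.1429; sellers receive P_s = P_b - 15 = 120.1429.
PS = (1/2)(Q_t)(P_s - 115) = (1/2)(1.1429)(5.1429) = 2.9388.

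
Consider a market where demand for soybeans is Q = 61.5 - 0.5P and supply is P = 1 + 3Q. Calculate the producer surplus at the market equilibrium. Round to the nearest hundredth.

893.04

Rewriting demand in inverse form: P = 123 - 2Q.
Equilibrium: 123 - 2Q = 1 + 3Q, so Q* = 24.4 and P* = 74.2.
The supply curve's price intercept is 1, so PS = (1/2)(Q*)(P* - 1) = (1/2)(24.4)(73.2) = 893.04.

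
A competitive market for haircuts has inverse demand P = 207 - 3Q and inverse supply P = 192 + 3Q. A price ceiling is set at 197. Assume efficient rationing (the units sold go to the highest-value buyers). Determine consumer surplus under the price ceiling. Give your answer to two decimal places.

Free-market equilibrium: 207 - 3Q = 192 + 3Q gives Q* = 2.5, P* = 199.5.
At the ceiling price 197, quantity supplied is (197 - 192)/3 = 1.6667; supply is the short side, so Q = 1.6667 trades at P = 197.
The demand price at Q = 1.6667 is 202. CS is the trapezoid between demand and 197 over [0, 1.6667]: (1/2)[(207 - 197) + (202 - 197)](1.6667) = 12.5.

12.50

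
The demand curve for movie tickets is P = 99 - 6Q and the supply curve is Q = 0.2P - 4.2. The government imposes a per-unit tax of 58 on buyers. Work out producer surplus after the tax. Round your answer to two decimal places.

Rewriting supply in inverse form: P = 21 + 5Q.
Pre-tax equilibrium: 99 - 6Q = 21 + 5Q gives Q* = 7.0909, P* = 56.4545.
With the tax, buyers' net willingness to pay falls by 58: (99 - 58) - 6Q = 21 + 5Q, so Q_t = 1.8182. Buyers pay P_b = 88.0909; sellers receive P_s = P_b - 58 = 30.0909.
Producer surplus is the triangle above supply below P_s: (1/2)(1.8182)(30.0909 - 21) = 8.2645.

8.26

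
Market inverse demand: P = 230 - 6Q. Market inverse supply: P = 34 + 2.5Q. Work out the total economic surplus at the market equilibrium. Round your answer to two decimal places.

Setting demand equal to supply, 196 = 8.5Q, so Q* = 23.0588 and P* = 91.6471.
Total surplus is the full triangle between the curves from 0 to Q*: (1/2)(23.0588)(230 - 34) = 2259.7647.

2259.76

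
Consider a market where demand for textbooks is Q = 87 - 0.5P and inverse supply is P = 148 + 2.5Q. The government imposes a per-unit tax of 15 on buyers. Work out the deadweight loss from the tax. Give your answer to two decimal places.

Rewriting demand in inverse form: P = 174 - 2Q.
Pre-tax equilibrium: 174 - 2Q = 148 + 2.5Q gives Q* = 5.7778, P* = 162.4444.
With the tax, buyers' net willingness to pay falls by 15: (174 - 15) - 2Q = 148 + 2.5Q, so Q_t = 2.4444. Buyers pay P_b = 169.1111; sellers receive P_s = P_b - 15 = 154.1111.
Deadweight loss is the triangle between the curves from Q_t to Q*: (1/2)(5.7778 - 2.4444)(15) = 25.

25.00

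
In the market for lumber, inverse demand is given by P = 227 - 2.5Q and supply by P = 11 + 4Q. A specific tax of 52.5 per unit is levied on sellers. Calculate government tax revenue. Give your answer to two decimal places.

1320.58

Pre-tax equilibrium: 227 - 2.5Q = 11 + 4Q gives Q* = 33.2308, P* = 143.9231.
A tax on sellers shifts supply up by 52.5: 227 - 2.5Q = 11 + 4Q + 52.5, so Q_t = 25.1538. Buyers pay P_b = 164.1154; sellers receive P_s = P_b - 52.5 = 111.6154.
Revenue is the tax times quantity traded: 52.5 x 25.1538 = 1320.5769.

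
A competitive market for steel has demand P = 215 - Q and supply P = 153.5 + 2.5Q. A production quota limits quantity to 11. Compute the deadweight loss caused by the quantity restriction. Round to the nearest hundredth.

Unrestricted equilibrium: Q* = (215 - 153.5)/(1 + 2.5) = 17.5714.
At Q = 11 the demand price is 215 - (11) = 204 and the supply price is 153.5 + 2.5(11) = 181.
Deadweight loss is the triangle between the curves from 11 to 17.5714: (1/2)(204 - 181)(17.5714 - 11) = 75.5714.

75.57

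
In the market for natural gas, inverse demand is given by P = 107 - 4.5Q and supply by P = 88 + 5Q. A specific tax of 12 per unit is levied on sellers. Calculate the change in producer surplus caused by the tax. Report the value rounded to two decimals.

-8.64

Without the tax, 107 - 4.5Q = 88 + 5Q so Q* = 2 and P* = 98.
With the tax, sellers need 12 more per unit: 107 - 4.5Q = 88 + 5Q + 12, so Q_t = 0.7368. Buyers pay P_b = 103.6842; sellers receive P_s = P_b - 12 = 91.6842.
Producers lose the trapezoid between P_s and P* out to Q_t plus the triangle from Q_t to Q*: change in PS = 1.3573 - 10 = -8.6427.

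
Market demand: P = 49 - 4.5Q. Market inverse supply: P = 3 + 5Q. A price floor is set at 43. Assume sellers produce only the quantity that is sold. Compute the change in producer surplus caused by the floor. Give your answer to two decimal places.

-9.73

Without the control, 49 - 4.5Q = 3 + 5Q so Q* = 4.8421 and P* = 27.2105.
At P = 43, buyers demand (49 - 43)/4.5 = 1.3333 while sellers would supply more, so the quantity traded is 1.3333 at price 43.
PS goes from (1/2)(4.8421)(24.2105) = 58.615 to 48.8889 (computed as (43 - 3)(1.3333) - (1/2)(5)(1.3333)^2), a change of -9.7261.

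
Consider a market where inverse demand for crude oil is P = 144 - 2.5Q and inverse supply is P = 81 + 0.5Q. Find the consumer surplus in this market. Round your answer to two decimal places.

Setting demand equal to supply, 63 = 3Q, so Q* = 21 and P* = 91.5.
Consumer surplus is the triangle under demand above P*: (1/2)(21)(144 - 91.5) = (1/2)(21)(52.5) = 551.25.

551.25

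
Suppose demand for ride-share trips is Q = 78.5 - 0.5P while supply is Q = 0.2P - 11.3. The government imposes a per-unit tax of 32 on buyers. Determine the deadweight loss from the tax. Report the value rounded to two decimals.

Rewriting demand in inverse form: P = 157 - 2Q.
Rewriting supply in inverse form: P = 56.5 + 5Q.
Pre-tax equilibrium: 157 - 2Q = 56.5 + 5Q gives Q* = 14.3571, P* = 128.2857.
A tax on buyers shifts demand down by 32: (157 - 32) - 2Q = 56.5 + 5Q, so Q_t = 9.7857. Buyers pay P_b = 137.4286; sellers receive P_s = P_b - 32 = 105.4286.
Deadweight loss is the triangle between the curves from Q_t to Q*: (1/2)(14.3571 - 9.7857)(32) = 73.1429.

73.14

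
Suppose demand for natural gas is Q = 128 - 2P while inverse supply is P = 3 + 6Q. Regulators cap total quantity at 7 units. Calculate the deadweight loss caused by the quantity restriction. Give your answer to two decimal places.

Rewriting demand in inverse form: P = 64 - 0.5Q.
Without the quota, 64 - 0.5Q = 3 + 6Q gives Q* = 9.3846.
At Q = 7 the demand price is 64 - 0.5(7) = 60.5 and the supply price is 3 + 6(7) = 45.
Deadweight loss is the triangle between the curves from 7 to 9.3846: (1/2)(60.5 - 45)(9.3846 - 7) = 18.4808.

18.48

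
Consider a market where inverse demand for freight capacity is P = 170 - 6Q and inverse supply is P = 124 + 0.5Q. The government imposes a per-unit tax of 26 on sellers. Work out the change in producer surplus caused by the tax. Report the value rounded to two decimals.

Without the tax, 170 - 6Q = 124 + 0.5Q so Q* = 7.0769 and P* = 127.5385.
A tax on sellers shifts supply up by 26: 170 - 6Q = 124 + 0.5Q + 26, so Q_t = 3.0769. Buyers pay P_b = 151.5385; sellers receive P_s = P_b - 26 = 125.5385.
Producers lose the trapezoid between P_s and P* out to Q_t plus the triangle from Q_t to Q*: change in PS = 2.3669 - 12.5207 = -10.1538.

-10.15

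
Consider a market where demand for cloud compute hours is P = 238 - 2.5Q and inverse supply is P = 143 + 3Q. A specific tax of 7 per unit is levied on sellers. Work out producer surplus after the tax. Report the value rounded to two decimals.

384.00

Without the tax, 238 - 2.5Q = 143 + 3Q so Q* = 17.2727 and P* = 194.8182.
With the tax, sellers need 7 more per unit: 238 - 2.5Q = 143 + 3Q + 7, so Q_t = 16. Buyers pay P_b = 198; sellers receive P_s = P_b - 7 = 191.
PS = (1/2)(Q_t)(P_s - 143) = (1/2)(16)(48) = 384.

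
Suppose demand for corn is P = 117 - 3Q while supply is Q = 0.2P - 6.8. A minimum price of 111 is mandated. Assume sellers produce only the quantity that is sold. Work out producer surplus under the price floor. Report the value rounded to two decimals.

Rewriting supply in inverse form: P = 34 + 5Q.
Free-market equilibrium: 117 - 3Q = 34 + 5Q gives Q* = 10.375, P* = 85.875.
At the floor price 111, quantity demanded is (117 - 111)/3 = 2; demand is the short side, so Q = 2 trades at P = 111.
The supply price at Q = 2 is 44. PS is the trapezoid between 111 and supply over [0, 2]: (1/2)[(111 - 34) + (111 - 44)](2) = 144.

144.00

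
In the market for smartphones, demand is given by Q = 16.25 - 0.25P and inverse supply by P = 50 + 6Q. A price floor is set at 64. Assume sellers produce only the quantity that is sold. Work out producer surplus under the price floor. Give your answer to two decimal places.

Rewriting demand in inverse form: P = 65 - 4Q.
Free-market equilibrium: 65 - 4Q = 50 + 6Q gives Q* = 1.5, P* = 59.
At P = 64, buyers demand (65 - 64)/4 = 0.25 while sellers would supply more, so the quantity traded is 0.25 at price 64.
The supply price at Q = 0.25 is 51.5. PS is the trapezoid between 64 and supply over [0, 0.25]: (1/2)[(64 - 50) + (64 - 51.5)](0.25) = 3.3125.

3.31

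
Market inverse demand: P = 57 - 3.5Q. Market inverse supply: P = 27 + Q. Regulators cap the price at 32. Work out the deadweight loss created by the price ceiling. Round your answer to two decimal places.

6.25

Without the control, 57 - 3.5Q = 27 + Q so Q* = 6.6667 and P* = 33.6667.
At the ceiling price 32, quantity supplied is (32 - 27)/1 = 5; supply is the short side, so Q = 5 trades at P = 32.
The lost-trades triangle has base Q* - 5 = 1.6667 and height equal to the gap between the curves at Q = 5, which is 39.5 - 32 = 7.5. DWL = (1/2)(1.6667)(7.5) = 6.25.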